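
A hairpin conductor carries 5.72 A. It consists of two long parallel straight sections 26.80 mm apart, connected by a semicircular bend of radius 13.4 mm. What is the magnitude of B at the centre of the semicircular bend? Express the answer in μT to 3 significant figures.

B ≈ 219 μT

The semicircular arc contributes B_arc = μ₀I·π/(4πR) = μ₀I/(4R) = 1.34×10⁻⁴ T.
Each semi-infinite lead is at perpendicular distance R = 0.0134 m from the centre, with the perpendicular foot at its near end, so it contributes μ₀I/(4πR); both point the same way, together 8.54×10⁻⁵ T.
Arc and leads all point the same direction: B = 1.34×10⁻⁴ + 8.54×10⁻⁵ = 2.19×10⁻⁴ T.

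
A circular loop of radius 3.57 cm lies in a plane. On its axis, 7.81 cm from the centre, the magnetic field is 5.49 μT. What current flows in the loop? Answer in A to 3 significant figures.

On the axis of a loop, B = μ₀IR²/[2(R²+z²)^(3/2)], so I = 2B(R²+z²)^(3/2)/(μ₀R²).
R² + z² = 0.001274 + 0.0061 = 0.007374 m²; raised to 3/2 gives 6.33×10⁻⁴ m³.
I = 2 × 5.49×10⁻⁶ × 6.33×10⁻⁴ / (1.26×10⁻⁶ × 0.001274) = 4.34 A.

I ≈ 4.34 A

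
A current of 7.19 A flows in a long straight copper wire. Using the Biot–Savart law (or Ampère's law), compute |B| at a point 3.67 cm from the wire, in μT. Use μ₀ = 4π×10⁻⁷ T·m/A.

B ≈ 39.2 μT

For an infinitely long straight wire, B = μ₀I/(2πd).
B = (4π×10⁻⁷ × 7.19) / (2π × 0.0367) = 3.92×10⁻⁵ T.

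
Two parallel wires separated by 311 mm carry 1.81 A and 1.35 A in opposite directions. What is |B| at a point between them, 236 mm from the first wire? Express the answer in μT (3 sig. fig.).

Each long wire gives B = μ₀I/(2πd). Distances are d₁ = 0.236 m and d₂ = 0.075 m.
B₁ = 1.53×10⁻⁶ T, B₂ = 3.60×10⁻⁶ T.
Between antiparallel currents both contributions point the same way, so they add. B = B₁ + B₂ = 1.53×10⁻⁶ + 3.60×10⁻⁶ = 5.13×10⁻⁶ T.

B ≈ 5.13 μT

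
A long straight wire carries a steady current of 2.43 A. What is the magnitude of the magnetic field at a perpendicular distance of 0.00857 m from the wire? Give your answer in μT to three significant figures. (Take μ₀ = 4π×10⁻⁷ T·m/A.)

For an infinitely long straight wire, B = μ₀I/(2πd).
B = (4π×10⁻⁷ × 2.43) / (2π × 0.00857) = 5.67×10⁻⁵ T.

B ≈ 56.7 μT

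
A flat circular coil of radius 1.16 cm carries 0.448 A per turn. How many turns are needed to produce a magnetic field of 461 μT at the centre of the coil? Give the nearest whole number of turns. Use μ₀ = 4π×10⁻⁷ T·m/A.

N = 19

For an N-turn coil, B = Nμ₀I/(2R). A single turn gives B₁ = 2.43×10⁻⁵ T with R = 0.0116 m.
N = B/B₁ = 4.61×10⁻⁴ / 2.43×10⁻⁵ = 19.00.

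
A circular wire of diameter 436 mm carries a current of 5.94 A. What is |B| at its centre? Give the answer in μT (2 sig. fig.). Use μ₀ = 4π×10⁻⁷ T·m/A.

At the centre of a circular loop the Biot–Savart law gives B = μ₀I/(2R) (so R = 0.218 m).
B = (4π×10⁻⁷ × 5.94) / (2 × 0.218) = 1.71×10⁻⁵ T.

B ≈ 17 μT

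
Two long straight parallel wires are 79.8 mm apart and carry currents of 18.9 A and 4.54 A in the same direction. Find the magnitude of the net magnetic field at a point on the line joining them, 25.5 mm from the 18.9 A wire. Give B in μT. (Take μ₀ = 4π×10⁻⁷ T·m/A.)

Each long wire gives B = μ₀I/(2πd). Distances are d₁ = 0.0255 m and d₂ = 0.0543 m.
B₁ = 1.48×10⁻⁴ T, B₂ = 1.67×10⁻⁵ T.
Between parallel currents the two contributions point in opposite directions, so they subtract. B = |B₁ − B₂| = |1.48×10⁻⁴ − 1.67×10⁻⁵| = 1.32×10⁻⁴ T.

B ≈ 132 μT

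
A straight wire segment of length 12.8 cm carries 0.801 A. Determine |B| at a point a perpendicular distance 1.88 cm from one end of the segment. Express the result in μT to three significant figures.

For a finite straight segment, B = (μ₀I/4πd)(sinθ₁ + sinθ₂), where θ₁, θ₂ are the angles from the perpendicular to each end.
The perpendicular foot is at one end, so the two end-offsets along the wire are 0 and L = 0.128 m.
sinθ₁ = 0/√(0²+0.0188²) = 0.0000; sinθ₂ = 0.128/√(0.128²+0.0188²) = 0.9894.
B = (4π×10⁻⁷ × 0.801) / (4π × 0.0188) × (0.0000 + 0.9894) = 4.22×10⁻⁶ T.

B ≈ 4.22 μT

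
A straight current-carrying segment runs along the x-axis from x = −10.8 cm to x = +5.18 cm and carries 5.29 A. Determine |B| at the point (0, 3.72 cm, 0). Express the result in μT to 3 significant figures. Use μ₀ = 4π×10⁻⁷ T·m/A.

For a finite straight segment, B = (μ₀I/4πd)(sinθ₁ + sinθ₂), where θ₁, θ₂ are the angles from the perpendicular to each end.
The perpendicular distance is d = 0.0372 m; the end-offsets along the wire are a = 0.108 m and b = 0.0518 m.
sinθ₁ = 0.108/√(0.108²+0.0372²) = 0.9455; sinθ₂ = 0.0518/√(0.0518²+0.0372²) = 0.8122.
B = (4π×10⁻⁷ × 5.29) / (4π × 0.0372) × (0.9455 + 0.8122) = 2.50×10⁻⁵ T.

B ≈ 25.0 μT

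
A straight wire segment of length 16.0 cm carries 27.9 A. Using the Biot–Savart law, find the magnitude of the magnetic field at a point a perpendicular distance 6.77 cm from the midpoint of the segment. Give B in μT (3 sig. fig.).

For a finite straight segment, B = (μ₀I/4πd)(sinθ₁ + sinθ₂), where θ₁, θ₂ are the angles from the perpendicular to each end.
The perpendicular from the point meets the wire at its midpoint, so each end is L/2 = 0.08 m away along the wire.
sinθ₁ = 0.08/√(0.08²+0.0677²) = 0.7634; sinθ₂ = 0.08/√(0.08²+0.0677²) = 0.7634.
B = (4π×10⁻⁷ × 27.9) / (4π × 0.0677) × (0.7634 + 0.7634) = 6.29×10⁻⁵ T.

B ≈ 62.9 μT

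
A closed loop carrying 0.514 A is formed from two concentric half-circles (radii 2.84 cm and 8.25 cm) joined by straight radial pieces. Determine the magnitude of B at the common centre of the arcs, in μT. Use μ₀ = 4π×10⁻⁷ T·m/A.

The radial connectors point toward the centre, so dl × r̂ = 0 and they contribute nothing.
Each semicircle gives μ₀I/(4R): inner arc 5.69×10⁻⁶ T, outer arc 1.96×10⁻⁶ T.
The two arcs carry current in opposite angular senses, so their fields oppose: B = |5.69×10⁻⁶ − 1.96×10⁻⁶| = 3.73×10⁻⁶ T.

B ≈ 3.73 μT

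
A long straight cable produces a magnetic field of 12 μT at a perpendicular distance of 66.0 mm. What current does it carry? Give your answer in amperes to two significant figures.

For a long straight wire B = μ₀I/(2πd), so I = 2πdB/μ₀.
I = 2π × 0.066 × 1.20×10⁻⁵ / (4π×10⁻⁷) = 3.96 A.

I ≈ 4.0 A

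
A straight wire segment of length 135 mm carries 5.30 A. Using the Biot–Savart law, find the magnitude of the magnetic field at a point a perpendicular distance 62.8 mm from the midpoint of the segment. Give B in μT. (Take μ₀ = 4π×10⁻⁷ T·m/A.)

B ≈ 12.4 μT

For a finite straight segment, B = (μ₀I/4πd)(sinθ₁ + sinθ₂), where θ₁, θ₂ are the angles from the perpendicular to each end.
The perpendicular from the point meets the wire at its midpoint, so each end is L/2 = 0.0675 m away along the wire.
sinθ₁ = 0.0675/√(0.0675²+0.0628²) = 0.7321; sinθ₂ = 0.0675/√(0.0675²+0.0628²) = 0.7321.
B = (4π×10⁻⁷ × 5.30) / (4π × 0.0628) × (0.7321 + 0.7321) = 1.24×10⁻⁵ T.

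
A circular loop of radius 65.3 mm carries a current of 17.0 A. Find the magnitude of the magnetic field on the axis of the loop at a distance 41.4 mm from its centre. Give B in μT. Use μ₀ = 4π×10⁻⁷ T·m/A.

On the axis of a circular loop, B = μ₀IR² / [2(R²+z²)^(3/2)].
R² + z² = (0.0653)² + (0.0414)² = 0.005978 m², and (R²+z²)^(3/2) = 4.62×10⁻⁴ m³.
B = (4π×10⁻⁷ × 17.0 × 0.004264) / (2 × 4.62×10⁻⁴) = 9.85×10⁻⁵ T.

B ≈ 98.5 μT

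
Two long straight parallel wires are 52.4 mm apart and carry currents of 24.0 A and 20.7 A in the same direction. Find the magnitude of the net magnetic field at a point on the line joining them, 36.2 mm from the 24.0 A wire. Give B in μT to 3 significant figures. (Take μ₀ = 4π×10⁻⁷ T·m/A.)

B ≈ 123 μT

Each long wire gives B = μ₀I/(2πd). Distances are d₁ = 0.0362 m and d₂ = 0.0162 m.
B₁ = 1.33×10⁻⁴ T, B₂ = 2.56×10⁻⁴ T.
Between parallel currents the two contributions point in opposite directions, so they subtract. B = |B₁ − B₂| = |1.33×10⁻⁴ − 2.56×10⁻⁴| = 1.23×10⁻⁴ T.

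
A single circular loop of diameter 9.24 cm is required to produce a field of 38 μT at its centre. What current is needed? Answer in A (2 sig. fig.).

At the centre of a circular loop B = μ₀I/(2R), so I = 2RB/μ₀.
With R = 0.0462 m, I = 2 × 0.0462 × 3.80×10⁻⁵ / (4π×10⁻⁷) = 2.79 A.

I ≈ 2.8 A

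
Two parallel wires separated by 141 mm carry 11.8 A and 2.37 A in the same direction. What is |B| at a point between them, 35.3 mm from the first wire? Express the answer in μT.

B ≈ 62.4 μT

Each long wire gives B = μ₀I/(2πd). Distances are d₁ = 0.0353 m and d₂ = 0.1057 m.
B₁ = 6.69×10⁻⁵ T, B₂ = 4.48×10⁻⁶ T.
Between parallel currents the two contributions point in opposite directions, so they subtract. B = |B₁ − B₂| = |6.69×10⁻⁵ − 4.48×10⁻⁶| = 6.24×10⁻⁵ T.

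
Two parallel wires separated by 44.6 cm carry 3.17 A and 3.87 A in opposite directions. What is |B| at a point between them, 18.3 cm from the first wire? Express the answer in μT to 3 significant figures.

Each long wire gives B = μ₀I/(2πd). Distances are d₁ = 0.183 m and d₂ = 0.263 m.
B₁ = 3.46×10⁻⁶ T, B₂ = 2.94×10⁻⁶ T.
Between antiparallel currents both contributions point the same way, so they add. B = B₁ + B₂ = 3.46×10⁻⁶ + 2.94×10⁻⁶ = 6.41×10⁻⁶ T.

B ≈ 6.41 μT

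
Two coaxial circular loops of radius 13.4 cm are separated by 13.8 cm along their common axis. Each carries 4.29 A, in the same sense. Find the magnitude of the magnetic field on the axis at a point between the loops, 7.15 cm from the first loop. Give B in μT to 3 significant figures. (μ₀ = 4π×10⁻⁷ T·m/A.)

Each loop contributes B = μ₀IR²/[2(R²+z²)^(3/2)] on the axis, with z measured from that loop.
Loop 1 (z = 0.0715 m): B₁ = 1.38×10⁻⁵ T. Loop 2 (z = 0.0665 m): B₂ = 1.45×10⁻⁵ T.
The fields add: B = B₁ + B₂ = 2.83×10⁻⁵ T.

B ≈ 28.3 μT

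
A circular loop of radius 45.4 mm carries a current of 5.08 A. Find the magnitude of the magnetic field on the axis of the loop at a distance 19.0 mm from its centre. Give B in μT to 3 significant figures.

B ≈ 55.2 μT

On the axis of a circular loop, B = μ₀IR² / [2(R²+z²)^(3/2)].
R² + z² = (0.0454)² + (0.019)² = 0.002422 m², and (R²+z²)^(3/2) = 1.19×10⁻⁴ m³.
B = (4π×10⁻⁷ × 5.08 × 0.002061) / (2 × 1.19×10⁻⁴) = 5.52×10⁻⁵ T.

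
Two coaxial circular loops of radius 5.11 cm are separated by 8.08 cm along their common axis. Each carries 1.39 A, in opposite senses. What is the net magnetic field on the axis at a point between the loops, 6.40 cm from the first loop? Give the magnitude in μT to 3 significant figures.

B ≈ 10.5 μT

Each loop contributes B = μ₀IR²/[2(R²+z²)^(3/2)] on the axis, with z measured from that loop.
Loop 1 (z = 0.064 m): B₁ = 4.15×10⁻⁶ T. Loop 2 (z = 0.0168 m): B₂ = 1.47×10⁻⁵ T.
The fields oppose: B = |B₁ − B₂| = 1.05×10⁻⁵ T.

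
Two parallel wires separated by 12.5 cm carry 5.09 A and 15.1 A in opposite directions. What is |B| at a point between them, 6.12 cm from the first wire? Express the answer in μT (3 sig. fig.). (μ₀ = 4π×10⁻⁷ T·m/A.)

B ≈ 64.0 μT

Each long wire gives B = μ₀I/(2πd). Distances are d₁ = 0.0612 m and d₂ = 0.0638 m.
B₁ = 1.66×10⁻⁵ T, B₂ = 4.73×10⁻⁵ T.
Between antiparallel currents both contributions point the same way, so they add. B = B₁ + B₂ = 1.66×10⁻⁵ + 4.73×10⁻⁵ = 6.40×10⁻⁵ T.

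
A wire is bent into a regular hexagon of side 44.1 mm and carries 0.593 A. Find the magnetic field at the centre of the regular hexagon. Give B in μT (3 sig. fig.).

B ≈ 9.32 μT

Each side is a finite straight segment at perpendicular distance d = a/(2 tan(π/6)) = 0.03819 m from the centre, with end-angles ±π/6.
One side contributes B₁ = (μ₀I/4πd)·2 sin(π/6) = 1.55×10⁻⁶ T.
All 6 sides add in the same direction: B = 6 × 1.55×10⁻⁶ = 9.32×10⁻⁶ T.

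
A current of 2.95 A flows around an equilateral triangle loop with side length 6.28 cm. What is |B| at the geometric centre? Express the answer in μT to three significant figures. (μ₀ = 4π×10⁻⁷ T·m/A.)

B ≈ 84.6 μT

Each side is a finite straight segment at perpendicular distance d = a/(2 tan(π/3)) = 0.01813 m from the centre, with end-angles ±π/3.
One side contributes B₁ = (μ₀I/4πd)·2 sin(π/3) = 2.82×10⁻⁵ T.
All 3 sides add in the same direction: B = 3 × 2.82×10⁻⁵ = 8.46×10⁻⁵ T.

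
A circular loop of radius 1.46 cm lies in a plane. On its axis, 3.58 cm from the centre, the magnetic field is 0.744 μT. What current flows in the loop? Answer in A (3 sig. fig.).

I ≈ 0.321 A

On the axis of a loop, B = μ₀IR²/[2(R²+z²)^(3/2)], so I = 2B(R²+z²)^(3/2)/(μ₀R²).
R² + z² = 0.0002132 + 0.001282 = 0.001495 m²; raised to 3/2 gives 5.78×10⁻⁵ m³.
I = 2 × 7.44×10⁻⁷ × 5.78×10⁻⁵ / (1.26×10⁻⁶ × 0.0002132) = 0.321 A.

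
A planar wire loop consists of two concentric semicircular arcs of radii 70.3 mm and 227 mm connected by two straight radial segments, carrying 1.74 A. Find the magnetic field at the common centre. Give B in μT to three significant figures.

The radial connectors point toward the centre, so dl × r̂ = 0 and they contribute nothing.
Each semicircle gives μ₀I/(4R): inner arc 7.78×10⁻⁶ T, outer arc 2.41×10⁻⁶ T.
The two arcs carry current in opposite angular senses, so their fields oppose: B = |7.78×10⁻⁶ − 2.41×10⁻⁶| = 5.37×10⁻⁶ T.

B ≈ 5.37 μT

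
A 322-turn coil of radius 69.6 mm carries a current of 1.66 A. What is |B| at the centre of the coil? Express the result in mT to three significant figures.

For an N-turn flat coil, B = Nμ₀I/(2R) with R = 0.0696 m.
B = 322 × 1.50×10⁻⁵ T = 4.83×10⁻³ T.

B ≈ 4.83 mT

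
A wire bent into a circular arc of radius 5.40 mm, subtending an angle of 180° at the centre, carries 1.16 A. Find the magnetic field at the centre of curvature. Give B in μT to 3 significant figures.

B ≈ 67.5 μT

The Biot–Savart field of a circular arc at its centre is B = μ₀Iφ/(4πR), with φ = 3.142 rad.
B = (4π×10⁻⁷ × 1.16 × 3.142) / (4π × 0.0054) = 6.75×10⁻⁵ T.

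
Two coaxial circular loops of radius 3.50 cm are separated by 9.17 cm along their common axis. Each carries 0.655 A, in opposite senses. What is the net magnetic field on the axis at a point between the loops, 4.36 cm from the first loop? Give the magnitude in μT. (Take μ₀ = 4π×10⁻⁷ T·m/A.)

Each loop contributes B = μ₀IR²/[2(R²+z²)^(3/2)] on the axis, with z measured from that loop.
Loop 1 (z = 0.0436 m): B₁ = 2.88×10⁻⁶ T. Loop 2 (z = 0.0481 m): B₂ = 2.40×10⁻⁶ T.
The fields oppose: B = |B₁ − B₂| = 4.90×10⁻⁷ T.

B ≈ 0.490 μT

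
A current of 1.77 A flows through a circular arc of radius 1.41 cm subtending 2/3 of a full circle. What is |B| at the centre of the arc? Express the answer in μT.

B ≈ 52.6 μT

The Biot–Savart field of a circular arc at its centre is B = μ₀Iφ/(4πR), with φ = 4.189 rad.
B = (4π×10⁻⁷ × 1.77 × 4.189) / (4π × 0.0141) = 5.26×10⁻⁵ T.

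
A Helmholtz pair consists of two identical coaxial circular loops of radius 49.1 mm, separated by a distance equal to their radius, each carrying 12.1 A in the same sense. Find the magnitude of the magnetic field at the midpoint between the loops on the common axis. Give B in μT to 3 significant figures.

Each loop contributes B = μ₀IR²/[2(R²+z²)^(3/2)] on the axis, with z measured from that loop.
Loop 1 (z = 0.02455 m): B₁ = 1.11×10⁻⁴ T. Loop 2 (z = 0.02455 m): B₂ = 1.11×10⁻⁴ T.
The fields add: B = B₁ + B₂ = 2.22×10⁻⁴ T.

B ≈ 222 μT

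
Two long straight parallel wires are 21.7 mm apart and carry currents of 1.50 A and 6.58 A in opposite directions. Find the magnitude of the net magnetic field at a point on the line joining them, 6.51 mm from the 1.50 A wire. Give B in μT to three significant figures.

Each long wire gives B = μ₀I/(2πd). Distances are d₁ = 0.00651 m and d₂ = 0.01519 m.
B₁ = 4.61×10⁻⁵ T, B₂ = 8.66×10⁻⁵ T.
Between antiparallel currents both contributions point the same way, so they add. B = B₁ + B₂ = 4.61×10⁻⁵ + 8.66×10⁻⁵ = 1.33×10⁻⁴ T.

B ≈ 133 μT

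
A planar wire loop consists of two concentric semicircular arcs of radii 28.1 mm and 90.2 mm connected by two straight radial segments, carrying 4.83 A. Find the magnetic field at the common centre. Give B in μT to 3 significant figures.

B ≈ 37.2 μT

The radial connectors point toward the centre, so dl × r̂ = 0 and they contribute nothing.
Each semicircle gives μ₀I/(4R): inner arc 5.40×10⁻⁵ T, outer arc 1.68×10⁻⁵ T.
The two arcs carry current in opposite angular senses, so their fields oppose: B = |5.40×10⁻⁵ − 1.68×10⁻⁵| = 3.72×10⁻⁵ T.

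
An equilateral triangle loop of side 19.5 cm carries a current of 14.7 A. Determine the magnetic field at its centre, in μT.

B ≈ 136 μT

Each side is a finite straight segment at perpendicular distance d = a/(2 tan(π/3)) = 0.05629 m from the centre, with end-angles ±π/3.
One side contributes B₁ = (μ₀I/4πd)·2 sin(π/3) = 4.52×10⁻⁵ T.
All 3 sides add in the same direction: B = 3 × 4.52×10⁻⁵ = 1.36×10⁻⁴ T.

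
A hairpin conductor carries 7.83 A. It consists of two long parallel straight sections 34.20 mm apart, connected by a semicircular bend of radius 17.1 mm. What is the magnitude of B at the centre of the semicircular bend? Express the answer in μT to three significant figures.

B ≈ 235 μT

The semicircular arc contributes B_arc = μ₀I·π/(4πR) = μ₀I/(4R) = 1.44×10⁻⁴ T.
Each semi-infinite lead is at perpendicular distance R = 0.0171 m from the centre, with the perpendicular foot at its near end, so it contributes μ₀I/(4πR); both point the same way, together 9.16×10⁻⁵ T.
Arc and leads all point the same direction: B = 1.44×10⁻⁴ + 9.16×10⁻⁵ = 2.35×10⁻⁴ T.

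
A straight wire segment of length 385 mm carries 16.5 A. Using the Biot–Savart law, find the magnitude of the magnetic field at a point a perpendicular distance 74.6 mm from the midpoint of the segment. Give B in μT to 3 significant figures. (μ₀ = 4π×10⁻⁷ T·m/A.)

For a finite straight segment, B = (μ₀I/4πd)(sinθ₁ + sinθ₂), where θ₁, θ₂ are the angles from the perpendicular to each end.
The perpendicular from the point meets the wire at its midpoint, so each end is L/2 = 0.1925 m away along the wire.
sinθ₁ = 0.1925/√(0.1925²+0.0746²) = 0.9324; sinθ₂ = 0.1925/√(0.1925²+0.0746²) = 0.9324.
B = (4π×10⁻⁷ × 16.5) / (4π × 0.0746) × (0.9324 + 0.9324) = 4.12×10⁻⁵ T.

B ≈ 41.2 μT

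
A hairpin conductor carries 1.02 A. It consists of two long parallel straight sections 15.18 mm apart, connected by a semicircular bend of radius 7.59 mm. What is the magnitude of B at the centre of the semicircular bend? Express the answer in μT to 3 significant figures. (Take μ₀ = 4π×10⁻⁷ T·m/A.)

The semicircular arc contributes B_arc = μ₀I·π/(4πR) = μ₀I/(4R) = 4.22×10⁻⁵ T.
Each semi-infinite lead is at perpendicular distance R = 0.00759 m from the centre, with the perpendicular foot at its near end, so it contributes μ₀I/(4πR); both point the same way, together 2.69×10⁻⁵ T.
Arc and leads all point the same direction: B = 4.22×10⁻⁵ + 2.69×10⁻⁵ = 6.91×10⁻⁵ T.

B ≈ 69.1 μT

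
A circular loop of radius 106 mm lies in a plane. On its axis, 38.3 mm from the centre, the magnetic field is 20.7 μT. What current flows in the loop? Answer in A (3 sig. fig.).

I ≈ 4.20 A

On the axis of a loop, B = μ₀IR²/[2(R²+z²)^(3/2)], so I = 2B(R²+z²)^(3/2)/(μ₀R²).
R² + z² = 0.01124 + 0.001467 = 0.0127 m²; raised to 3/2 gives 1.43×10⁻³ m³.
I = 2 × 2.07×10⁻⁵ × 1.43×10⁻³ / (1.26×10⁻⁶ × 0.01124) = 4.20 A.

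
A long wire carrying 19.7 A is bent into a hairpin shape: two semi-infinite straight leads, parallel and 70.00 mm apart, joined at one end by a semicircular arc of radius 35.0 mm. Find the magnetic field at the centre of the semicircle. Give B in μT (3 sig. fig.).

The semicircular arc contributes B_arc = μ₀I·π/(4πR) = μ₀I/(4R) = 1.77×10⁻⁴ T.
Each semi-infinite lead is at perpendicular distance R = 0.035 m from the centre, with the perpendicular foot at its near end, so it contributes μ₀I/(4πR); both point the same way, together 1.13×10⁻⁴ T.
Arc and leads all point the same direction: B = 1.77×10⁻⁴ + 1.13×10⁻⁴ = 2.89×10⁻⁴ T.

B ≈ 289 μT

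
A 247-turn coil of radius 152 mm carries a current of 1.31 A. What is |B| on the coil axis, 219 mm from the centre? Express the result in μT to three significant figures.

For an N-turn flat coil, B = Nμ₀IR²/[2(R²+z²)^(3/2)] with R = 0.152 m, z = 0.219 m.
B = 247 × 1.00×10⁻⁶ T = 2.48×10⁻⁴ T.

B ≈ 248 μT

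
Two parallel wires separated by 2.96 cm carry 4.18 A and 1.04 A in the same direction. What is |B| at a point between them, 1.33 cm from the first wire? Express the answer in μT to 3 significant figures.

Each long wire gives B = μ₀I/(2πd). Distances are d₁ = 0.0133 m and d₂ = 0.0163 m.
B₁ = 6.29×10⁻⁵ T, B₂ = 1.28×10⁻⁵ T.
Between parallel currents the two contributions point in opposite directions, so they subtract. B = |B₁ − B₂| = |6.29×10⁻⁵ − 1.28×10⁻⁵| = 5.01×10⁻⁵ T.

B ≈ 50.1 μT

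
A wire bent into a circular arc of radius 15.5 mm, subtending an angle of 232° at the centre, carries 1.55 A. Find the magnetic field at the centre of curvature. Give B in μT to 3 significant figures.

B ≈ 40.5 μT

The Biot–Savart field of a circular arc at its centre is B = μ₀Iφ/(4πR), with φ = 4.049 rad.
B = (4π×10⁻⁷ × 1.55 × 4.049) / (4π × 0.0155) = 4.05×10⁻⁵ T.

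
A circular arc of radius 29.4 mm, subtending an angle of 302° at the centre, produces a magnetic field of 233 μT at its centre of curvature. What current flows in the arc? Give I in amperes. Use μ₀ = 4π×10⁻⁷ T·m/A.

For a circular arc, B = μ₀Iφ/(4πR) with φ in radians; here φ = 5.271 rad.
So I = 4πRB/(μ₀φ) = 4π × 0.0294 × 2.33×10⁻⁴ / (4π×10⁻⁷ × 5.271) = 13.0 A.

I ≈ 13.0 A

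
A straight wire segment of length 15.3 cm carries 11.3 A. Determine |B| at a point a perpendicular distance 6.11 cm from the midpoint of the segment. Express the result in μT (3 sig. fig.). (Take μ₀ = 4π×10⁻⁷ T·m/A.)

B ≈ 28.9 μT

For a finite straight segment, B = (μ₀I/4πd)(sinθ₁ + sinθ₂), where θ₁, θ₂ are the angles from the perpendicular to each end.
The perpendicular from the point meets the wire at its midpoint, so each end is L/2 = 0.0765 m away along the wire.
sinθ₁ = 0.0765/√(0.0765²+0.0611²) = 0.7814; sinθ₂ = 0.0765/√(0.0765²+0.0611²) = 0.7814.
B = (4π×10⁻⁷ × 11.3) / (4π × 0.0611) × (0.7814 + 0.7814) = 2.89×10⁻⁵ T.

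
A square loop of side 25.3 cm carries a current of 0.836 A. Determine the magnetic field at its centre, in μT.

Each side is a finite straight segment at perpendicular distance d = a/(2 tan(π/4)) = 0.1265 m from the centre, with end-angles ±π/4.
One side contributes B₁ = (μ₀I/4πd)·2 sin(π/4) = 9.35×10⁻⁷ T.
All 4 sides add in the same direction: B = 4 × 9.35×10⁻⁷ = 3.74×10⁻⁶ T.

B ≈ 3.74 μT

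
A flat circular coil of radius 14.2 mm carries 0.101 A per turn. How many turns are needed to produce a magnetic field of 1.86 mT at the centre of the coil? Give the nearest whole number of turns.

N = 416

For an N-turn coil, B = Nμ₀I/(2R). A single turn gives B₁ = 4.47×10⁻⁶ T with R = 0.0142 m.
N = B/B₁ = 1.86×10⁻³ / 4.47×10⁻⁶ = 416.20.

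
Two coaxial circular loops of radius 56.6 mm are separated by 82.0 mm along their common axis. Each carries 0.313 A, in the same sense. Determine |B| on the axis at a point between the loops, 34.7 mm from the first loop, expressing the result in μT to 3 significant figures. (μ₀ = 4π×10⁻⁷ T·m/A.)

Each loop contributes B = μ₀IR²/[2(R²+z²)^(3/2)] on the axis, with z measured from that loop.
Loop 1 (z = 0.0347 m): B₁ = 2.15×10⁻⁶ T. Loop 2 (z = 0.0473 m): B₂ = 1.57×10⁻⁶ T.
The fields add: B = B₁ + B₂ = 3.72×10⁻⁶ T.

B ≈ 3.72 μT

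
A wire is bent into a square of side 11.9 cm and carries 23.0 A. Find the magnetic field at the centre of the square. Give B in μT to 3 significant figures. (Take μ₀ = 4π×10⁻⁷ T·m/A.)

Each side is a finite straight segment at perpendicular distance d = a/(2 tan(π/4)) = 0.0595 m from the centre, with end-angles ±π/4.
One side contributes B₁ = (μ₀I/4πd)·2 sin(π/4) = 5.47×10⁻⁵ T.
All 4 sides add in the same direction: B = 4 × 5.47×10⁻⁵ = 2.19×10⁻⁴ T.

B ≈ 219 μT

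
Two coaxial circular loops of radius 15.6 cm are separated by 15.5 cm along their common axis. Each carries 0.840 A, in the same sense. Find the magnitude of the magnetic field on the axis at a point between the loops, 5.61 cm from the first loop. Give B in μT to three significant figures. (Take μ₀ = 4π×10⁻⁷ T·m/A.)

Each loop contributes B = μ₀IR²/[2(R²+z²)^(3/2)] on the axis, with z measured from that loop.
Loop 1 (z = 0.0561 m): B₁ = 2.82×10⁻⁶ T. Loop 2 (z = 0.0989 m): B₂ = 2.04×10⁻⁶ T.
The fields add: B = B₁ + B₂ = 4.86×10⁻⁶ T.

B ≈ 4.86 μT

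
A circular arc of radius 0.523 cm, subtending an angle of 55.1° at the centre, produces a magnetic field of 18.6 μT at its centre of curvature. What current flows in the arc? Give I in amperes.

For a circular arc, B = μ₀Iφ/(4πR) with φ in radians; here φ = 0.9617 rad.
So I = 4πRB/(μ₀φ) = 4π × 0.00523 × 1.86×10⁻⁵ / (4π×10⁻⁷ × 0.9617) = 1.01 A.

I ≈ 1.01 A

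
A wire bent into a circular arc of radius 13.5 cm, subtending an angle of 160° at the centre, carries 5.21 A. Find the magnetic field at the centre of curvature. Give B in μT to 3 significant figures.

The Biot–Savart field of a circular arc at its centre is B = μ₀Iφ/(4πR), with φ = 2.793 rad.
B = (4π×10⁻⁷ × 5.21 × 2.793) / (4π × 0.135) = 1.08×10⁻⁵ T.

B ≈ 10.8 μT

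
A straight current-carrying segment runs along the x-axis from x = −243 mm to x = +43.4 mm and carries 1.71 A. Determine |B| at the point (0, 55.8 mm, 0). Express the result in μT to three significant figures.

B ≈ 4.87 μT

For a finite straight segment, B = (μ₀I/4πd)(sinθ₁ + sinθ₂), where θ₁, θ₂ are the angles from the perpendicular to each end.
The perpendicular distance is d = 0.0558 m; the end-offsets along the wire are a = 0.243 m and b = 0.0434 m.
sinθ₁ = 0.243/√(0.243²+0.0558²) = 0.9746; sinθ₂ = 0.0434/√(0.0434²+0.0558²) = 0.6139.
B = (4π×10⁻⁷ × 1.71) / (4π × 0.0558) × (0.9746 + 0.6139) = 4.87×10⁻⁶ T.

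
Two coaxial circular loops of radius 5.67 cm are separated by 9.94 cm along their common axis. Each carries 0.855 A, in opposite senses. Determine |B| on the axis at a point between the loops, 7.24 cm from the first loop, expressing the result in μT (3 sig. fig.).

B ≈ 4.75 μT

Each loop contributes B = μ₀IR²/[2(R²+z²)^(3/2)] on the axis, with z measured from that loop.
Loop 1 (z = 0.0724 m): B₁ = 2.22×10⁻⁶ T. Loop 2 (z = 0.027 m): B₂ = 6.97×10⁻⁶ T.
The fields oppose: B = |B₁ − B₂| = 4.75×10⁻⁶ T.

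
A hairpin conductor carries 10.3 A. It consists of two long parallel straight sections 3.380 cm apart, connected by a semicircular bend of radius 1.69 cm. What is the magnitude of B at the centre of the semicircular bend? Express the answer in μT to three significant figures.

B ≈ 313 μT

The semicircular arc contributes B_arc = μ₀I·π/(4πR) = μ₀I/(4R) = 1.91×10⁻⁴ T.
Each semi-infinite lead is at perpendicular distance R = 0.0169 m from the centre, with the perpendicular foot at its near end, so it contributes μ₀I/(4πR); both point the same way, together 1.22×10⁻⁴ T.
Arc and leads all point the same direction: B = 1.91×10⁻⁴ + 1.22×10⁻⁴ = 3.13×10⁻⁴ T.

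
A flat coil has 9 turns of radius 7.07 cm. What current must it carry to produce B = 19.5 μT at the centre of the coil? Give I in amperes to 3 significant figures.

For an N-turn coil, B = Nμ₀I/(2R) with R = 0.0707 m, so I = 2RB/(Nμ₀) = 2 × 0.0707 × 1.95×10⁻⁵ / (9 × 4π×10⁻⁷) = 0.244 A.

I ≈ 0.244 A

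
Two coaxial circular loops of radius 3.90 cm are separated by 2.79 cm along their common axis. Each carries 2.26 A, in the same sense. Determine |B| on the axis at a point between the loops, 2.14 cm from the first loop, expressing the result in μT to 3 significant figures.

B ≈ 59.5 μT

Each loop contributes B = μ₀IR²/[2(R²+z²)^(3/2)] on the axis, with z measured from that loop.
Loop 1 (z = 0.0214 m): B₁ = 2.45×10⁻⁵ T. Loop 2 (z = 0.0065 m): B₂ = 3.49×10⁻⁵ T.
The fields add: B = B₁ + B₂ = 5.95×10⁻⁵ T.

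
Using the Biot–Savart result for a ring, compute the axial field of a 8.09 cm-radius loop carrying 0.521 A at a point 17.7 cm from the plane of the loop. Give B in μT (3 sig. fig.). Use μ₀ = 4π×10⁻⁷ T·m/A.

B ≈ 0.291 μT

On the axis of a circular loop, B = μ₀IR² / [2(R²+z²)^(3/2)].
R² + z² = (0.0809)² + (0.177)² = 0.03787 m², and (R²+z²)^(3/2) = 7.37×10⁻³ m³.
B = (4π×10⁻⁷ × 0.521 × 0.006545) / (2 × 7.37×10⁻³) = 2.91×10⁻⁷ T.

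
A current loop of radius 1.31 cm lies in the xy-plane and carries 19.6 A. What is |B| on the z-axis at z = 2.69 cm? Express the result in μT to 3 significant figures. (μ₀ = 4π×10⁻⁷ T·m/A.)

B ≈ 78.9 μT

On the axis of a circular loop, B = μ₀IR² / [2(R²+z²)^(3/2)].
R² + z² = (0.0131)² + (0.0269)² = 0.0008952 m², and (R²+z²)^(3/2) = 2.68×10⁻⁵ m³.
B = (4π×10⁻⁷ × 19.6 × 0.0001716) / (2 × 2.68×10⁻⁵) = 7.89×10⁻⁵ T.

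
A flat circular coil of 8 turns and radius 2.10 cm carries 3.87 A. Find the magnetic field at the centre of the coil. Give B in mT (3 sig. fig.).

B ≈ 0.926 mT

For an N-turn flat coil, B = Nμ₀I/(2R) with R = 0.021 m.
B = 8 × 1.16×10⁻⁴ T = 9.26×10⁻⁴ T.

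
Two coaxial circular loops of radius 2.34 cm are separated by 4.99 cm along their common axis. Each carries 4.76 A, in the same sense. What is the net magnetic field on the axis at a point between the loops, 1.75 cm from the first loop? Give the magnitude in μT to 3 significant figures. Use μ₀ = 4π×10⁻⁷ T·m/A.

B ≈ 91.3 μT

Each loop contributes B = μ₀IR²/[2(R²+z²)^(3/2)] on the axis, with z measured from that loop.
Loop 1 (z = 0.0175 m): B₁ = 6.56×10⁻⁵ T. Loop 2 (z = 0.0324 m): B₂ = 2.57×10⁻⁵ T.
The fields add: B = B₁ + B₂ = 9.13×10⁻⁵ T.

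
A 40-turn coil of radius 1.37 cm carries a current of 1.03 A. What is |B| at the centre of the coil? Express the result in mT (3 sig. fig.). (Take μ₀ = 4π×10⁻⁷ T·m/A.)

B ≈ 1.89 mT

For an N-turn flat coil, B = Nμ₀I/(2R) with R = 0.0137 m.
B = 40 × 4.72×10⁻⁵ T = 1.89×10⁻³ T.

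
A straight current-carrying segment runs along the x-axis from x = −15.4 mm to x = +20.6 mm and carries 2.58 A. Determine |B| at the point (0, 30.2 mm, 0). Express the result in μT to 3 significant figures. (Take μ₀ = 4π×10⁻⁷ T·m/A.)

For a finite straight segment, B = (μ₀I/4πd)(sinθ₁ + sinθ₂), where θ₁, θ₂ are the angles from the perpendicular to each end.
The perpendicular distance is d = 0.0302 m; the end-offsets along the wire are a = 0.0154 m and b = 0.0206 m.
sinθ₁ = 0.0154/√(0.0154²+0.0302²) = 0.4543; sinθ₂ = 0.0206/√(0.0206²+0.0302²) = 0.5635.
B = (4π×10⁻⁷ × 2.58) / (4π × 0.0302) × (0.4543 + 0.5635) = 8.69×10⁻⁶ T.

B ≈ 8.69 μT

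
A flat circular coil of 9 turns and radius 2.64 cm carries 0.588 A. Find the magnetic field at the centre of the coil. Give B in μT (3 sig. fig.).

B ≈ 126 μT

For an N-turn flat coil, B = Nμ₀I/(2R) with R = 0.0264 m.
B = 9 × 1.40×10⁻⁵ T = 1.26×10⁻⁴ T.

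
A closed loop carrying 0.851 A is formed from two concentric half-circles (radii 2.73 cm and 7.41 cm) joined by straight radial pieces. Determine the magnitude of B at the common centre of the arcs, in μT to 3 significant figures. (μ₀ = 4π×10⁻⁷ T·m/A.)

The radial connectors point toward the centre, so dl × r̂ = 0 and they contribute nothing.
Each semicircle gives μ₀I/(4R): inner arc 9.79×10⁻⁶ T, outer arc 3.61×10⁻⁶ T.
The two arcs carry current in opposite angular senses, so their fields oppose: B = |9.79×10⁻⁶ − 3.61×10⁻⁶| = 6.19×10⁻⁶ T.

B ≈ 6.19 μT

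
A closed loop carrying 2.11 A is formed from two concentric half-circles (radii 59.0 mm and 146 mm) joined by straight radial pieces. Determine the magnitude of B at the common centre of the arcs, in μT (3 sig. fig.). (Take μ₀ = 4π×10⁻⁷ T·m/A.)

The radial connectors point toward the centre, so dl × r̂ = 0 and they contribute nothing.
Each semicircle gives μ₀I/(4R): inner arc 1.12×10⁻⁵ T, outer arc 4.54×10⁻⁶ T.
The two arcs carry current in opposite angular senses, so their fields oppose: B = |1.12×10⁻⁵ − 4.54×10⁻⁶| = 6.69×10⁻⁶ T.

B ≈ 6.69 μT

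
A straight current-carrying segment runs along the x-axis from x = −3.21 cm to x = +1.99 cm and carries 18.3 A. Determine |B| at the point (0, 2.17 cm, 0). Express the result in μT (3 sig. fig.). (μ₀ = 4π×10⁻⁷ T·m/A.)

B ≈ 127 μT

For a finite straight segment, B = (μ₀I/4πd)(sinθ₁ + sinθ₂), where θ₁, θ₂ are the angles from the perpendicular to each end.
The perpendicular distance is d = 0.0217 m; the end-offsets along the wire are a = 0.0321 m and b = 0.0199 m.
sinθ₁ = 0.0321/√(0.0321²+0.0217²) = 0.8285; sinθ₂ = 0.0199/√(0.0199²+0.0217²) = 0.6759.
B = (4π×10⁻⁷ × 18.3) / (4π × 0.0217) × (0.8285 + 0.6759) = 1.27×10⁻⁴ T.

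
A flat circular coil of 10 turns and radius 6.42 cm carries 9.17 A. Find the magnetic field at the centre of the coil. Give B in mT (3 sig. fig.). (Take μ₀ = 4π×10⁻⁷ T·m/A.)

B ≈ 0.897 mT

For an N-turn flat coil, B = Nμ₀I/(2R) with R = 0.0642 m.
B = 10 × 8.97×10⁻⁵ T = 8.97×10⁻⁴ T.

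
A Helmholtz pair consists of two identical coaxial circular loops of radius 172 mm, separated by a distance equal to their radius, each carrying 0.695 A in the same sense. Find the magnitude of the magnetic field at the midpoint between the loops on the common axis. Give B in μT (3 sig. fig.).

B ≈ 3.63 μT

Each loop contributes B = μ₀IR²/[2(R²+z²)^(3/2)] on the axis, with z measured from that loop.
Loop 1 (z = 0.086 m): B₁ = 1.82×10⁻⁶ T. Loop 2 (z = 0.086 m): B₂ = 1.82×10⁻⁶ T.
The fields add: B = B₁ + B₂ = 3.63×10⁻⁶ T.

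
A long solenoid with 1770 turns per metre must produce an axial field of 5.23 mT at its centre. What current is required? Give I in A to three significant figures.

Inside a long solenoid B = μ₀nI with n = 1770 m⁻¹, so I = B/(μ₀n).
I = 5.23×10⁻³ / (4π×10⁻⁷ × 1770) = 2.35 A.

I ≈ 2.35 A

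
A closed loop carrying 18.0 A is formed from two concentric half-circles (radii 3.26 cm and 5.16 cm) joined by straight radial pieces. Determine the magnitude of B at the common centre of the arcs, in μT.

The radial connectors point toward the centre, so dl × r̂ = 0 and they contribute nothing.
Each semicircle gives μ₀I/(4R): inner arc 1.73×10⁻⁴ T, outer arc 1.10×10⁻⁴ T.
The two arcs carry current in opposite angular senses, so their fields oppose: B = |1.73×10⁻⁴ − 1.10×10⁻⁴| = 6.39×10⁻⁵ T.

B ≈ 63.9 μT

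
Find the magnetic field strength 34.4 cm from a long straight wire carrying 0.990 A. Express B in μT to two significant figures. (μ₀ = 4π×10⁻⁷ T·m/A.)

For an infinitely long straight wire, B = μ₀I/(2πd).
B = (4π×10⁻⁷ × 0.990) / (2π × 0.344) = 5.76×10⁻⁷ T.

B ≈ 0.58 μT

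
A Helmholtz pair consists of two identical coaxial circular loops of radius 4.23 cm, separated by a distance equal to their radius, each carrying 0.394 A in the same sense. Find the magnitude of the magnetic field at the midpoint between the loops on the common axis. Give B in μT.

Each loop contributes B = μ₀IR²/[2(R²+z²)^(3/2)] on the axis, with z measured from that loop.
Loop 1 (z = 0.02115 m): B₁ = 4.19×10⁻⁶ T. Loop 2 (z = 0.02115 m): B₂ = 4.19×10⁻⁶ T.
The fields add: B = B₁ + B₂ = 8.38×10⁻⁶ T.

B ≈ 8.38 μT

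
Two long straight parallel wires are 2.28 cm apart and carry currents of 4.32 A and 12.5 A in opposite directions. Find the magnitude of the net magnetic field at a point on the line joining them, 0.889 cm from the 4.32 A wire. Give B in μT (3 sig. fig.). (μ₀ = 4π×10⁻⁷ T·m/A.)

Each long wire gives B = μ₀I/(2πd). Distances are d₁ = 0.00889 m and d₂ = 0.01391 m.
B₁ = 9.72×10⁻⁵ T, B₂ = 1.80×10⁻⁴ T.
Between antiparallel currents both contributions point the same way, so they add. B = B₁ + B₂ = 9.72×10⁻⁵ + 1.80×10⁻⁴ = 2.77×10⁻⁴ T.

B ≈ 277 μT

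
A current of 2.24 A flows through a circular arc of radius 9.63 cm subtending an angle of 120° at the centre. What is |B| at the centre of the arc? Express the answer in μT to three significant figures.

B ≈ 4.87 μT

The Biot–Savart field of a circular arc at its centre is B = μ₀Iφ/(4πR), with φ = 2.094 rad.
B = (4π×10⁻⁷ × 2.24 × 2.094) / (4π × 0.0963) = 4.87×10⁻⁶ T.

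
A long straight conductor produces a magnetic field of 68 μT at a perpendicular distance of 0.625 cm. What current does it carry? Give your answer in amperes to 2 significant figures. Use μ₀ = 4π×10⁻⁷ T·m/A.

I ≈ 2.1 A

For a long straight wire B = μ₀I/(2πd), so I = 2πdB/μ₀.
I = 2π × 0.00625 × 6.80×10⁻⁵ / (4π×10⁻⁷) = 2.12 A.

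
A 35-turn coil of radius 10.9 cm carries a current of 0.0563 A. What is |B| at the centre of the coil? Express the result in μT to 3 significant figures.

For an N-turn flat coil, B = Nμ₀I/(2R) with R = 0.109 m.
B = 35 × 3.25×10⁻⁷ T = 1.14×10⁻⁵ T.

B ≈ 11.4 μT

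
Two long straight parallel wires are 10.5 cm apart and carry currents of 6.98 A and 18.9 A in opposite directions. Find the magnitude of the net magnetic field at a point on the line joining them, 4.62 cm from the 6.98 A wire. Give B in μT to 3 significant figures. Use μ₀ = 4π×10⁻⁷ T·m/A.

Each long wire gives B = μ₀I/(2πd). Distances are d₁ = 0.0462 m and d₂ = 0.0588 m.
B₁ = 3.02×10⁻⁵ T, B₂ = 6.43×10⁻⁵ T.
Between antiparallel currents both contributions point the same way, so they add. B = B₁ + B₂ = 3.02×10⁻⁵ + 6.43×10⁻⁵ = 9.45×10⁻⁵ T.

B ≈ 94.5 μT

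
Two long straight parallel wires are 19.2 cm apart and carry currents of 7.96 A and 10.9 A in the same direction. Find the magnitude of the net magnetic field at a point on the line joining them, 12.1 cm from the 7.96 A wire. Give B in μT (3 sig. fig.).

B ≈ 17.5 μT

Each long wire gives B = μ₀I/(2πd). Distances are d₁ = 0.121 m and d₂ = 0.071 m.
B₁ = 1.32×10⁻⁵ T, B₂ = 3.07×10⁻⁵ T.
Between parallel currents the two contributions point in opposite directions, so they subtract. B = |B₁ − B₂| = |1.32×10⁻⁵ − 3.07×10⁻⁵| = 1.75×10⁻⁵ T.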